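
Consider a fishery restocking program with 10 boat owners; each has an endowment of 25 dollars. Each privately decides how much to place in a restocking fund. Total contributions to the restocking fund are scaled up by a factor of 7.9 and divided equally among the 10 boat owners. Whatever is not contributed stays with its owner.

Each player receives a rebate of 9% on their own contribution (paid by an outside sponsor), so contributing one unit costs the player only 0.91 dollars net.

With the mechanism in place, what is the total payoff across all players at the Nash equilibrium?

250.00 dollars

The effective private return is (7.9/10) / 0.91 = 0.8681, which is still under 1, so the mechanism doesn't change anyone's dominant strategy: zero contribution.
Everyone keeps their endowment and the group total is 10 × 25 = 250.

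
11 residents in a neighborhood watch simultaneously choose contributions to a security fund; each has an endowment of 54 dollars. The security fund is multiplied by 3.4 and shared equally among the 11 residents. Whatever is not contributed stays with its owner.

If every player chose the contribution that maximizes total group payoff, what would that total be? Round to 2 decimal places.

2019.60 dollars

Each contributed unit returns 3.400 to the group as a whole (0.3091 to each of 11 players), which exceeds 1, so the social optimum is full contribution: group total = 3.400 × 594 = 2019.60.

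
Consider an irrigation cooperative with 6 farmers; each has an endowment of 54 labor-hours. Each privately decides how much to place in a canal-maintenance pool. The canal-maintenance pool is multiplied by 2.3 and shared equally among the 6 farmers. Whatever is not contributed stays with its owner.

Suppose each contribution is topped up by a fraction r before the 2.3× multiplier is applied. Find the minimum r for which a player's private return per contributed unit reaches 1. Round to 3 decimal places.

With matching at rate r, one contributed unit becomes (1 + r) in the canal-maintenance pool and returns 2.3 × (1 + r) / 6 to the contributor.
Setting this equal to 1: 1 + r = 6/2.3 = 2.6087.
So the minimum matching rate is r = 2.6087 − 1 = 1.609.

1.609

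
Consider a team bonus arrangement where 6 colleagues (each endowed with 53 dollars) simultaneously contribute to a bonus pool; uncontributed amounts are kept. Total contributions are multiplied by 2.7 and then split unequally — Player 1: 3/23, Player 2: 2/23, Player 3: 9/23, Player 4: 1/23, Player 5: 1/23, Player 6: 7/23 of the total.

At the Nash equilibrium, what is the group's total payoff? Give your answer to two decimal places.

408.10 dollars

Player j's private return per contributed unit is 2.7 × (j's share). Contributing is weakly dominant for j when that share is at least 1/2.7 = 0.3704, and contributing 0 is dominant otherwise.
Only Player 3 (9/23) clears that bar, contributing 53; the remaining 5 contribute 0. Total contributed: 53.
The bonus pool pays out 2.7 × 53 = 143.10 in total (split across the unequal shares, but the aggregate is all that matters for the group sum).
The 5 free-riders keep 53 each, adding 265. Group total = 265 + 143.10 = 408.10.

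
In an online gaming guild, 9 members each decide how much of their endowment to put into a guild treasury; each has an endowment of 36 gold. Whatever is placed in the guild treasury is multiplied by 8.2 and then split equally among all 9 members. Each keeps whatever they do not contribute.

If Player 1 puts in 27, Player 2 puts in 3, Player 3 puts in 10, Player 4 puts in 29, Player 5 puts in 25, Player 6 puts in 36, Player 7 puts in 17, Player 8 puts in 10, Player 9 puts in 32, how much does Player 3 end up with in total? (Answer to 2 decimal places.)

198.20 gold

Total contributed: 27 + 3 + 10 + 29 + 25 + 36 + 17 + 10 + 32 = 189.
Each receives 8.2 × 189 / 9 = 172.20 from the guild treasury.
Player 3 keeps 36 − 10 = 26, so Player 3's payoff is 26 + 172.20 = 198.20.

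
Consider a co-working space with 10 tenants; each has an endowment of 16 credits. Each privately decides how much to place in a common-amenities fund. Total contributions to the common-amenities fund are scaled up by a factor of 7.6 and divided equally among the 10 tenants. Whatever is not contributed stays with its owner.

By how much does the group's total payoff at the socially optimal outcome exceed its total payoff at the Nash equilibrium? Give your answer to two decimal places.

1056.00 credits

Each contributed unit returns 7.6/10 = 0.7600 to its contributor — below 1 — so contributing 0 is dominant for every player. At the Nash equilibrium everyone keeps their 16, and the group total is 10 × 16 = 160.
Each contributed unit returns 7.600 to the group as a whole (0.7600 to each of 10 players), which exceeds 1, so the social optimum is full contribution: group total = 7.600 × 160 = 1216.00.
Efficiency loss = 1216.00 − 160 = 1056.00.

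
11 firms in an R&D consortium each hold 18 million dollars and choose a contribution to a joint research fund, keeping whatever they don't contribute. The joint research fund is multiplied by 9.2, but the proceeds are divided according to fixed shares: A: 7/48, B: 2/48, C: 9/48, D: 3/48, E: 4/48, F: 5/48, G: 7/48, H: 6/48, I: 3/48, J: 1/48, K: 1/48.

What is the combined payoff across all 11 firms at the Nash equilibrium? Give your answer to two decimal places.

788.40 million dollars

A player with share s gets back 9.2·s per unit contributed, so full contribution is dominant for anyone with s > 1/9.2 = 0.1087 and zero contribution is dominant for anyone below.
A, C, G and H are above the threshold, contributing 18 each; the remaining 7 contribute 0. Total contributed: 72.
The joint research fund pays out 9.2 × 72 = 662.40 in total (split across the unequal shares, but the aggregate is all that matters for the group sum).
The 7 free-riders keep 18 each, adding 126. Group total = 126 + 662.40 = 788.40.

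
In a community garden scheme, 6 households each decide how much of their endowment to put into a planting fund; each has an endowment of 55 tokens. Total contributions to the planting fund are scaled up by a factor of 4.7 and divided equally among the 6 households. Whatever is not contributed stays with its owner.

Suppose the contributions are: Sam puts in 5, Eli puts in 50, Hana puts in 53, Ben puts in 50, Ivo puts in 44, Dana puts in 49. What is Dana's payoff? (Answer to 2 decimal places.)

Total contributed: 5 + 50 + 53 + 50 + 44 + 49 = 251.
Each receives 4.7 × 251 / 6 = 196.62 from the planting fund.
Dana keeps 55 − 49 = 6, so Dana's payoff is 6 + 196.62 = 202.62.

202.62 tokens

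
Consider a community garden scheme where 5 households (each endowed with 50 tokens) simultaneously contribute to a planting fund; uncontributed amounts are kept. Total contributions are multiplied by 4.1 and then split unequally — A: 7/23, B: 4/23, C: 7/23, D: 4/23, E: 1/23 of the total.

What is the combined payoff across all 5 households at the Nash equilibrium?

560.00 tokens

For player j, contributing a unit is worthwhile iff 4.1 × (j's share) ≥ 1, i.e. iff j's share is at least 0.2439.
A and C clear that bar, contributing 50 each; the remaining 3 contribute 0. Total contributed: 100.
The planting fund pays out 4.1 × 100 = 410.00 in total (split across the unequal shares, but the aggregate is all that matters for the group sum).
The 3 free-riders keep 50 each, adding 150. Group total = 150 + 410.00 = 560.00.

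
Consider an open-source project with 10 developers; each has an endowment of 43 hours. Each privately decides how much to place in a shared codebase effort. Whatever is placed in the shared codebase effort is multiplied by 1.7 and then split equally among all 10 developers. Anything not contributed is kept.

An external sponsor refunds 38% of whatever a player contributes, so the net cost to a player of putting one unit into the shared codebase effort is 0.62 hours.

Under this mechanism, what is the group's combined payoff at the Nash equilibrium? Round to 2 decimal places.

With the mechanism, a contributed unit returns (1.7/10) / 0.62 = 0.2742 per unit of net cost — still below 1 — so contributing 0 remains dominant for every player.
Everyone keeps their endowment and the group total is 10 × 43 = 430.

430.00 hours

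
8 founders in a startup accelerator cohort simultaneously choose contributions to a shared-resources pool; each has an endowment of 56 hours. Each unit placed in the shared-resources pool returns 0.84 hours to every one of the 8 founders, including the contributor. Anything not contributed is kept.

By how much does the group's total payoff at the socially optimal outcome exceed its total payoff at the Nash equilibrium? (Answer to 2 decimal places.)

2562.56 hours

The private return per contributed unit is 0.84 < 1, so contributing 0 is dominant for every player. At the Nash equilibrium everyone keeps their 56, and the group total is 8 × 56 = 448.
Each contributed unit returns 6.720 to the group as a whole (0.84 to each of 8 players), which exceeds 1, so the social optimum is full contribution: group total = 6.720 × 448 = 3010.56.
Efficiency loss = 3010.56 − 448 = 2562.56.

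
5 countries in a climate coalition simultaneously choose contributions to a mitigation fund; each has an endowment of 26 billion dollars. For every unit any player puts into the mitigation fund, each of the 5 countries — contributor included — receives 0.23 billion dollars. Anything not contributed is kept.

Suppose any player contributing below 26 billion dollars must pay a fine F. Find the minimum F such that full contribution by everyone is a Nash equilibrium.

Given the others contribute fully, the best deviation is to contribute 0 (any partial contribution still incurs the fine and gives up units whose private return 0.23 is below 1).
Deviating from 26 to 0 saves 26 billion dollars but forfeits the deviator's share of the drop in the mitigation fund: 0.23 × 26 = 5.98.
So the deviation gain is 26 − 5.98 = 20.02, and the fine must be at least 20.02 billion dollars to wipe it out.

20.02 billion dollars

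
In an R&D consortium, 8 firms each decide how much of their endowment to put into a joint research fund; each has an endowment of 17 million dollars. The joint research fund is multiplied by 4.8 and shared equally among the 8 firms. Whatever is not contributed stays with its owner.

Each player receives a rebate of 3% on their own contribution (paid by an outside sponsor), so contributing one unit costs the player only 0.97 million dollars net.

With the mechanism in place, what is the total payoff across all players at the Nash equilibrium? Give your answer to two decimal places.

136.00 million dollars

The effective private return is (4.8/8) / 0.97 = 0.6186, which is still under 1, so the mechanism doesn't change anyone's dominant strategy: zero contribution.
Everyone keeps their endowment and the group total is 8 × 17 = 136.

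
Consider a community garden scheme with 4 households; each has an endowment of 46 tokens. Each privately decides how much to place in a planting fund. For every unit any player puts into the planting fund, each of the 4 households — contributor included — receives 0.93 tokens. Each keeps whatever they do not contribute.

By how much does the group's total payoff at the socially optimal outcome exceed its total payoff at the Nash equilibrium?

500.48 tokens

The private return per contributed unit is 0.93 < 1, so contributing 0 is dominant for every player. At the Nash equilibrium everyone keeps their 46, and the group total is 4 × 46 = 184.
Each contributed unit returns 3.720 to the group as a whole (0.93 to each of 4 players), which exceeds 1, so the social optimum is full contribution: group total = 3.720 × 184 = 684.48.
Efficiency loss = 684.48 − 184 = 500.48.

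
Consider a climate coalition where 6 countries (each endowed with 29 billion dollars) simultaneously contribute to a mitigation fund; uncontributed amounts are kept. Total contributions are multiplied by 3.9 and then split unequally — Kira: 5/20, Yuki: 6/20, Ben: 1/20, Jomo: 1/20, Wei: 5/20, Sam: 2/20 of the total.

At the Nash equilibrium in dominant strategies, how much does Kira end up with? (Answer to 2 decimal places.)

57.28 billion dollars

Player j's private return per contributed unit is 3.9 × (j's share). Contributing is weakly dominant for j when that share is at least 1/3.9 = 0.2564, and contributing 0 is dominant otherwise.
Yuki alone (share 6/20) is above the threshold, contributing 29; the remaining 5 contribute 0. Total contributed: 29.
Kira keeps 29 and receives 3.9 × 29 × 5/20 = 28.28 from the mitigation fund, for a payoff of 57.28.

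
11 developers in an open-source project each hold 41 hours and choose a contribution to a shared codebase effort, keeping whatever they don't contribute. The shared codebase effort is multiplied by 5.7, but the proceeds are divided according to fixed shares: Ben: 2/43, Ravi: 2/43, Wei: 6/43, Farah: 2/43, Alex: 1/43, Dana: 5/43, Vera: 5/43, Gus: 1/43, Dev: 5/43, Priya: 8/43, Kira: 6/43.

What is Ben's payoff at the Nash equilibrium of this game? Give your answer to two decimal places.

For player j, contributing a unit is worthwhile iff 5.7 × (j's share) ≥ 1, i.e. iff j's share is at least 0.1754.
Priya alone (share 8/43) is above the threshold, contributing 41; the remaining 10 contribute 0. Total contributed: 41.
Ben keeps 41 and receives 5.7 × 41 × 2/43 = 10.87 from the shared codebase effort, for a payoff of 51.87.

51.87 hours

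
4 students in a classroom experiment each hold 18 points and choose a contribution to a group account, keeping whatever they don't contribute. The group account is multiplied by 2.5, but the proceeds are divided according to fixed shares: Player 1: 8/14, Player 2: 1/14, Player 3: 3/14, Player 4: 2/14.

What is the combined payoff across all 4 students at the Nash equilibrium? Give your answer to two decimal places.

99.00 points

Player j's private return per contributed unit is 2.5 × (j's share). Contributing is weakly dominant for j when that share is at least 1/2.5 = 0.4000, and contributing 0 is dominant otherwise.
The only share above 0.4000 is Player 1's 8/14, contributing 18; the remaining 3 contribute 0. Total contributed: 18.
The group account pays out 2.5 × 18 = 45.00 in total (split across the unequal shares, but the aggregate is all that matters for the group sum).
The 3 free-riders keep 18 each, adding 54. Group total = 54 + 45.00 = 99.00.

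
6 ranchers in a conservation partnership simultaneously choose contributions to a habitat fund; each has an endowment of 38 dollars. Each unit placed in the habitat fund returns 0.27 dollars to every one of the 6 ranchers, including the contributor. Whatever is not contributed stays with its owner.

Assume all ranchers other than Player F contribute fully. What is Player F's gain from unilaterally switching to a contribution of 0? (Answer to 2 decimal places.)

Switching from a contribution of 38 to 0 lets Player F keep an extra 38 dollars, but lowers the habitat fund by 38, which costs Player F their own share of that drop: 0.27 × 38 = 10.26.
Net gain = 38 − 10.26 = 27.74. The private return per contributed unit (0.27) is below 1, so free-riding is indeed the best response regardless of what the others do.

27.74 dollars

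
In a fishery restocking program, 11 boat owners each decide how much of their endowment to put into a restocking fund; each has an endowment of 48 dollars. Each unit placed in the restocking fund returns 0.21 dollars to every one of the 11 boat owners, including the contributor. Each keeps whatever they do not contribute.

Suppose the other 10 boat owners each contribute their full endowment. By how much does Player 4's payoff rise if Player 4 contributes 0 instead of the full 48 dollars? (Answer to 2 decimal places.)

Switching from a contribution of 48 to 0 lets Player 4 keep an extra 48 dollars, but lowers the restocking fund by 48, which costs Player 4 their own share of that drop: 0.21 × 48 = 10.08.
Net gain = 48 − 10.08 = 37.92. The private return per contributed unit (0.21) is below 1, so free-riding is indeed the best response regardless of what the others do.

37.92 dollars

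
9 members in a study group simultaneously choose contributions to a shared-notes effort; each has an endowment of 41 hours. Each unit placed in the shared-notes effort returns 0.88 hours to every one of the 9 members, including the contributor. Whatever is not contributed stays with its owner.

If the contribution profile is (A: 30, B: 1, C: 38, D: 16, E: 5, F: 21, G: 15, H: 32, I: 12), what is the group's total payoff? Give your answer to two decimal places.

Total contributed: 30 + 1 + 38 + 16 + 5 + 21 + 15 + 32 + 12 = 170; total kept: 9 × 41 − 170 = 199.
The shared-notes effort pays out 0.88 × 9 × 170 = 1346.40 in aggregate.
Group total = 199 + 1346.40 = 1545.40.

1545.40 hours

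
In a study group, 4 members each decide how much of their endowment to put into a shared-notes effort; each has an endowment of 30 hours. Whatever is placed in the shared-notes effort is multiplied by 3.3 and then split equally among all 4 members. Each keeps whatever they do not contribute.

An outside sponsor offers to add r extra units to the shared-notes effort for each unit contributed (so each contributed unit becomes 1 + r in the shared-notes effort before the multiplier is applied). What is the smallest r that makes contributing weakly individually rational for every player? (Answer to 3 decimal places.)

With matching at rate r, one contributed unit becomes (1 + r) in the shared-notes effort and returns 3.3 × (1 + r) / 4 to the contributor.
Setting this equal to 1: 1 + r = 4/3.3 = 1.2121.
So the minimum matching rate is r = 1.2121 − 1 = 0.212.

0.212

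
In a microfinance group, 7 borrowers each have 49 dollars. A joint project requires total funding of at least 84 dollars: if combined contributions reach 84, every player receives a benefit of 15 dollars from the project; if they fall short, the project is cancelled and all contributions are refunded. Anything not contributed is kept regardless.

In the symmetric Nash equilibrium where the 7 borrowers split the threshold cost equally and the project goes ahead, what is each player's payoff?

52 dollars

Equal share of the threshold: 84/7 = 12.
At this profile no one gains by cutting their contribution: any cut drops the total below 84, the project is cancelled, contributions are refunded, and the deviator ends with 49, which is less than 49 − 12 + 15 = 52. Contributing more than 12 just wastes the excess. So contributing exactly 12 is a best response.
Each player's payoff: 49 − 12 + 15 = 52.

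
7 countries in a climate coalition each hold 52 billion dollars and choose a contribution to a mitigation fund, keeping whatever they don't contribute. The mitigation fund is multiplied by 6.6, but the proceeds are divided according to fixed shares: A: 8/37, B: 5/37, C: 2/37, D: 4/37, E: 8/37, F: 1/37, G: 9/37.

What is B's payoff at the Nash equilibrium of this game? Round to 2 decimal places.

Each unit j contributes comes back to j as 6.6 × (j's share), so j prefers to contribute only if that share exceeds 1/6.6 = 0.1515; otherwise keeping the unit dominates.
A, E and G are above the threshold, contributing 52 each; the remaining 4 contribute 0. Total contributed: 156.
B keeps 52 and receives 6.6 × 156 × 5/37 = 139.14 from the mitigation fund, for a payoff of 191.14.

191.14 billion dollars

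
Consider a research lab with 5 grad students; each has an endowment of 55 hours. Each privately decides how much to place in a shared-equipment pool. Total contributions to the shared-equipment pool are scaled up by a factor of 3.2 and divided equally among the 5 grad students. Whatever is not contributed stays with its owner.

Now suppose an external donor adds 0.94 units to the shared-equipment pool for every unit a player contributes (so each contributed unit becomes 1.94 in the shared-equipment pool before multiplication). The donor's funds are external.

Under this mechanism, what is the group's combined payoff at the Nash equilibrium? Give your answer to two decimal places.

Under the mechanism each unit contributed yields 3.2 × 1.94 / 5 = 1.2416 back to its contributor per unit of net cost, which exceeds 1, making full contribution the dominant choice for everyone.
So the Nash equilibrium is full contribution by all 5; the group earns 3.2 × 1.94 × 275 = 1707.20.

1707.20 hours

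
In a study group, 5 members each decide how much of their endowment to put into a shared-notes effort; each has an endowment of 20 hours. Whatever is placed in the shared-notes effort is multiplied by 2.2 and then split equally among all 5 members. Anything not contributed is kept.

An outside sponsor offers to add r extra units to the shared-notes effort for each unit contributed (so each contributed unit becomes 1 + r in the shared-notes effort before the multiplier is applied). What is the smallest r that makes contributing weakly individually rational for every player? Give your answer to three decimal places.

With matching at rate r, one contributed unit becomes (1 + r) in the shared-notes effort and returns 2.2 × (1 + r) / 5 to the contributor.
Setting this equal to 1: 1 + r = 5/2.2 = 2.2727.
So the minimum matching rate is r = 2.2727 − 1 = 1.273.

1.273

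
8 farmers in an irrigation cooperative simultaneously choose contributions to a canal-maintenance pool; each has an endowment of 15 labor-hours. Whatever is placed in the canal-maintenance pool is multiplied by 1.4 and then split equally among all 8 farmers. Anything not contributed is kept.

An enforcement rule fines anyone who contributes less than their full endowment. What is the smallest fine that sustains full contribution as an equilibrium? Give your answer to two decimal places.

12.38 labor-hours

Given the others contribute fully, the best deviation is to contribute 0 (any partial contribution still incurs the fine and gives up units whose private return 0.1750 is below 1).
Deviating from 15 to 0 saves 15 labor-hours but forfeits the deviator's share of the drop in the canal-maintenance pool: 1.4/8 × 15 = 2.62.
So the deviation gain is 15 − 2.62 = 12.38, and the fine must be at least 12.38 labor-hours to wipe it out.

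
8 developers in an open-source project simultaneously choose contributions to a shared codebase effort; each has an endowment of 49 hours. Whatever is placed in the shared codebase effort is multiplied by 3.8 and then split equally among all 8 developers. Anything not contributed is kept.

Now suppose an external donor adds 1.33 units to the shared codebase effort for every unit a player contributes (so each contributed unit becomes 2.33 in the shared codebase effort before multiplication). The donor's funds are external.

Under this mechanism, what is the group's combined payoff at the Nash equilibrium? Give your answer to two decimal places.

With the mechanism, a contributed unit returns 3.8 × 2.33 / 8 = 1.1068 per unit of net cost to the contributor — now above 1 — so contributing fully is weakly dominant for every player.
So the Nash equilibrium is full contribution by all 8; the group earns 3.8 × 2.33 × 392 = 3470.77.

3470.77 hours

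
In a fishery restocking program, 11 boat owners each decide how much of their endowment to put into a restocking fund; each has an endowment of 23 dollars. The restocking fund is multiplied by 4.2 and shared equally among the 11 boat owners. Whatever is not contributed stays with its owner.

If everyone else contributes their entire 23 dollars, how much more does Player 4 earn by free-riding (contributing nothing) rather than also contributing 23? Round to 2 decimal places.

Switching from a contribution of 23 to 0 lets Player 4 keep an extra 23 dollars, but lowers the restocking fund by 23, which costs Player 4 their own share of that drop: 4.2/11 × 23 = 8.78.
Net gain = 23 − 8.78 = 14.22. The private return per contributed unit (0.3818) is below 1, so free-riding is indeed the best response regardless of what the others do.

14.22 dollars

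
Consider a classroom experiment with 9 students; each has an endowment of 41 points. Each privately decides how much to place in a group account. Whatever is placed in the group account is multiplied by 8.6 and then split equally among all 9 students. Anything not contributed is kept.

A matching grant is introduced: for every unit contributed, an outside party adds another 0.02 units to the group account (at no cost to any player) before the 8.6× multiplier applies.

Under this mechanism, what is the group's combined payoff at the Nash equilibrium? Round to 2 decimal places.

369.00 points

Even with the mechanism, each unit contributed returns only 8.6 × 1.02 / 9 = 0.9747 per unit of net cost, so contributing nothing is still dominant.
At the Nash equilibrium no one contributes; group total payoff = 9 × 41 = 369.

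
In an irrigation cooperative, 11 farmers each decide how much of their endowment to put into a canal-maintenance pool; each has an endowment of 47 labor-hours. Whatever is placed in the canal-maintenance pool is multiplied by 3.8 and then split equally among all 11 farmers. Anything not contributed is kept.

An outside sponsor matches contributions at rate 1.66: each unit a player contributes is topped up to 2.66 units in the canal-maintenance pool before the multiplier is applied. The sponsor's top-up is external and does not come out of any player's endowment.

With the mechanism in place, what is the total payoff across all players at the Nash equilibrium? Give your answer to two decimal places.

517.00 labor-hours

Even with the mechanism, each unit contributed returns only 3.8 × 2.66 / 11 = 0.9189 per unit of net cost, so contributing nothing is still dominant.
At the Nash equilibrium no one contributes; group total payoff = 11 × 47 = 517.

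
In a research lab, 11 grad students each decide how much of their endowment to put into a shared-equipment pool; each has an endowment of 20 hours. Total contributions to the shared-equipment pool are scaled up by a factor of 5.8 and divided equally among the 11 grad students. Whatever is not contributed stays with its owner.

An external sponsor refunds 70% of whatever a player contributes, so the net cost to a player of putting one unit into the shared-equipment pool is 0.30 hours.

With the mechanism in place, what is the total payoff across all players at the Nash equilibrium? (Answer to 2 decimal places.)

1430.00 hours

Under the mechanism each unit contributed yields (5.8/11) / 0.30 = 1.7576 back to its contributor per unit of net cost, which exceeds 1, making full contribution the dominant choice for everyone.
So the Nash equilibrium is full contribution by all 11; the group earns 11 × (20 × 0.70 + 5.8 × 20) = 1430.00.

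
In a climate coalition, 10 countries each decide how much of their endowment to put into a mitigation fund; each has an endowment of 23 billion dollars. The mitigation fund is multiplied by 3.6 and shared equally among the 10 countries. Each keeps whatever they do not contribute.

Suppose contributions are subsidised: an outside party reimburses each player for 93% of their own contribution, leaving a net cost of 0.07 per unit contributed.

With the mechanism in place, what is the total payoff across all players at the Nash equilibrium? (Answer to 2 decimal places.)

1041.90 billion dollars

With the mechanism, a contributed unit returns (3.6/10) / 0.07 = 5.1429 per unit of net cost to the contributor — now above 1 — so contributing fully is weakly dominant for every player.
So the Nash equilibrium is full contribution by all 10; the group earns 10 × (23 × 0.93 + 3.6 × 23) = 1041.90.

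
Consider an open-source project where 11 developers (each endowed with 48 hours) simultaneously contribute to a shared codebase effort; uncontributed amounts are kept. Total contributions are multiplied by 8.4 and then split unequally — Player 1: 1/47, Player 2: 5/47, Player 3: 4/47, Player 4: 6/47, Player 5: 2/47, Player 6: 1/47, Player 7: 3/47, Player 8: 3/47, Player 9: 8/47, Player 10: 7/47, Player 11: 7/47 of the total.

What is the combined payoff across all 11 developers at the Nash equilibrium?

1948.80 hours

A player with share s gets back 8.4·s per unit contributed, so full contribution is dominant for anyone with s > 1/8.4 = 0.1190 and zero contribution is dominant for anyone below.
Player 4, Player 9, Player 10 and Player 11 clear that bar, contributing 48 each; the remaining 7 contribute 0. Total contributed: 192.
The shared codebase effort pays out 8.4 × 192 = 1612.80 in total (split across the unequal shares, but the aggregate is all that matters for the group sum).
The 7 free-riders keep 48 each, adding 336. Group total = 336 + 1612.80 = 1948.80.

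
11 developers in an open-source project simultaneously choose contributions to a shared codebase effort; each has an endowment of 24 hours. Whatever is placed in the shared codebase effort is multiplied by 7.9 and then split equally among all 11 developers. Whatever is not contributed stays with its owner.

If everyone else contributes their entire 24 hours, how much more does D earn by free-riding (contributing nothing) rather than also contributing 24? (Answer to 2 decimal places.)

6.76 hours

Switching from a contribution of 24 to 0 lets D keep an extra 24 hours, but lowers the shared codebase effort by 24, which costs D their own share of that drop: 7.9/11 × 24 = 17.24.
Net gain = 24 − 17.24 = 6.76. The private return per contributed unit (0.7182) is below 1, so free-riding is indeed the best response regardless of what the others do.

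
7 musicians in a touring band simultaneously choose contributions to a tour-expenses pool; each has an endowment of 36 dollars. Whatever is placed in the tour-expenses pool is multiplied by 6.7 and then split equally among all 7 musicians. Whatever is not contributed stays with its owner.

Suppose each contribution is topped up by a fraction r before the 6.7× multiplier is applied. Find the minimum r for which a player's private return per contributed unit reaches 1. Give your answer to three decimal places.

0.045

With matching at rate r, one contributed unit becomes (1 + r) in the tour-expenses pool and returns 6.7 × (1 + r) / 7 to the contributor.
Setting this equal to 1: 1 + r = 7/6.7 = 1.0448.
So the minimum matching rate is r = 1.0448 − 1 = 0.045.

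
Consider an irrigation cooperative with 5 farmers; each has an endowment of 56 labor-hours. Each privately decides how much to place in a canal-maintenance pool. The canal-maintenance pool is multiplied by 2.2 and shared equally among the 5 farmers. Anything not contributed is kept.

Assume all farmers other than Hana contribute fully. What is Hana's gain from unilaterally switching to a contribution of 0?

Switching from a contribution of 56 to 0 lets Hana keep an extra 56 labor-hours, but lowers the canal-maintenance pool by 56, which costs Hana their own share of that drop: 2.2/5 × 56 = 24.64.
Net gain = 56 − 24.64 = 31.36. The private return per contributed unit (0.4400) is below 1, so free-riding is indeed the best response regardless of what the others do.

31.36 labor-hours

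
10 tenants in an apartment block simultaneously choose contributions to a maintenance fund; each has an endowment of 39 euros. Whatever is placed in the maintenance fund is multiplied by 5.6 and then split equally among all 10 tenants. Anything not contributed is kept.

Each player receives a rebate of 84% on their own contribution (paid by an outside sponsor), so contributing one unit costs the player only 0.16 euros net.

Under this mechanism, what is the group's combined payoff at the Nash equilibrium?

2511.60 euros

With the mechanism, a contributed unit returns (5.6/10) / 0.16 = 3.5000 per unit of net cost to the contributor — now above 1 — so contributing fully is weakly dominant for every player.
So the Nash equilibrium is full contribution by all 10; the group earns 10 × (39 × 0.84 + 5.6 × 39) = 2511.60.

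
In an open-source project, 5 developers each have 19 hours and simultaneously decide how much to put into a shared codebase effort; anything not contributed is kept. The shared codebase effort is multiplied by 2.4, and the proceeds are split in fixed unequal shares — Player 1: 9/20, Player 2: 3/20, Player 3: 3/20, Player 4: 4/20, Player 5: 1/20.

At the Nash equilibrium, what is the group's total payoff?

A player with share s gets back 2.4·s per unit contributed, so full contribution is dominant for anyone with s > 1/2.4 = 0.4167 and zero contribution is dominant for anyone below.
Player 1 alone (share 9/20) is above the threshold, contributing 19; the remaining 4 contribute 0. Total contributed: 19.
The shared codebase effort pays out 2.4 × 19 = 45.60 in total (split across the unequal shares, but the aggregate is all that matters for the group sum).
The 4 free-riders keep 19 each, adding 76. Group total = 76 + 45.60 = 121.60.

121.60 hours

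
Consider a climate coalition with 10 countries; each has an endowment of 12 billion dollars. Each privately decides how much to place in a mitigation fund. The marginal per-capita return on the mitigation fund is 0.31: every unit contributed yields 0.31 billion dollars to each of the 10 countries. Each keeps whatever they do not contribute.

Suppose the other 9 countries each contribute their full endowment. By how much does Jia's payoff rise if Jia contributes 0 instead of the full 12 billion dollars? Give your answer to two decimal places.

8.28 billion dollars

Switching from a contribution of 12 to 0 lets Jia keep an extra 12 billion dollars, but lowers the mitigation fund by 12, which costs Jia their own share of that drop: 0.31 × 12 = 3.72.
Net gain = 12 − 3.72 = 8.28. The private return per contributed unit (0.31) is below 1, so free-riding is indeed the best response regardless of what the others do.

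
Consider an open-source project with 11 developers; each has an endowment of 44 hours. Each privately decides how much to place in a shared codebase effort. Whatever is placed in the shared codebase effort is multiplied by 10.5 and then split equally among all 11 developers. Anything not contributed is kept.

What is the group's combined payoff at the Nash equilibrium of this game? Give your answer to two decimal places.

Each contributed unit returns 10.5/11 = 0.9545 to its contributor — below 1 — so contributing 0 is dominant for every player. At the Nash equilibrium everyone keeps their 44, and the group total is 11 × 44 = 484.

484.00 hours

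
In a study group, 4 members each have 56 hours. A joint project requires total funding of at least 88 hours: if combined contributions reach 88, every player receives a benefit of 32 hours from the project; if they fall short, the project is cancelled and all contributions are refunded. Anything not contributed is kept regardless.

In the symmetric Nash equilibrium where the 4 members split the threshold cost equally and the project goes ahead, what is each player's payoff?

Equal share of the threshold: 88/4 = 22.
At this profile no one gains by cutting their contribution: any cut drops the total below 88, the project is cancelled, contributions are refunded, and the deviator ends with 56, which is less than 56 − 22 + 32 = 66. Contributing more than 22 just wastes the excess. So contributing exactly 22 is a best response.
Each player's payoff: 56 − 22 + 32 = 66.

66 hours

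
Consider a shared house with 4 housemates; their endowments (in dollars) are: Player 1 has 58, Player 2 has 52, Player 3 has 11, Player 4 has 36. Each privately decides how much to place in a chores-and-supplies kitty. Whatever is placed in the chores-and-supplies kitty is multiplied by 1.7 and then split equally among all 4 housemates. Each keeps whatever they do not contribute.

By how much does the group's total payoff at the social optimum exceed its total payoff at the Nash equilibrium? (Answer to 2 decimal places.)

The private return per contributed unit is 1.7/4 = 0.4250 < 1 for every player regardless of endowment, so the Nash equilibrium is zero contribution and the group total is Σ E_j = 58 + 52 + 11 + 36 = 157.
Each contributed unit returns 1.700 to the group, so the social optimum is full contribution by everyone: group total = 1.700 × 157 = 266.90.
Efficiency loss = (1.700 − 1) × 157 = 109.90.

109.90 dollars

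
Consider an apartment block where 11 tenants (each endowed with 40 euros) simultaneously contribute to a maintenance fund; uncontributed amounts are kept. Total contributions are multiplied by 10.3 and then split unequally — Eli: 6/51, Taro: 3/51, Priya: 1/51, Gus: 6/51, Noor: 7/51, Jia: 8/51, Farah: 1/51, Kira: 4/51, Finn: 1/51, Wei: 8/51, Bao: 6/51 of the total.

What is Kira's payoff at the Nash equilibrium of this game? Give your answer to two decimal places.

Each unit j contributes comes back to j as 10.3 × (j's share), so j prefers to contribute only if that share exceeds 1/10.3 = 0.0971; otherwise keeping the unit dominates.
Eli, Gus, Noor, Jia, Wei and Bao clear that bar, contributing 40 each; the remaining 5 contribute 0. Total contributed: 240.
Kira keeps 40 and receives 10.3 × 240 × 4/51 = 193.88 from the maintenance fund, for a payoff of 233.88.

233.88 euros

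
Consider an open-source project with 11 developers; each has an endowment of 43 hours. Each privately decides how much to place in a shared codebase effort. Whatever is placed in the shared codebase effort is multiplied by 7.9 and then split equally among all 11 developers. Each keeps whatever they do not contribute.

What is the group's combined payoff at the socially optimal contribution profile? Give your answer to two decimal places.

3736.70 hours

Each contributed unit returns 7.900 to the group as a whole (0.7182 to each of 11 players), which exceeds 1, so the social optimum is full contribution: group total = 7.900 × 473 = 3736.70.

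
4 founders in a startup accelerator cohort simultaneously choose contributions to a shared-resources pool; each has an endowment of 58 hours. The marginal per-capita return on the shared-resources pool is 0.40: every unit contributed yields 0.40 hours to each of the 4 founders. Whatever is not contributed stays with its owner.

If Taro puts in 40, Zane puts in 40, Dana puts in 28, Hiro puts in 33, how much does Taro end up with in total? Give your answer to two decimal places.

74.40 hours

Total contributed: 40 + 40 + 28 + 33 = 141.
Each receives 0.40 × 141 = 56.40 from the shared-resources pool.
Taro keeps 58 − 40 = 18, so Taro's payoff is 18 + 56.40 = 74.40.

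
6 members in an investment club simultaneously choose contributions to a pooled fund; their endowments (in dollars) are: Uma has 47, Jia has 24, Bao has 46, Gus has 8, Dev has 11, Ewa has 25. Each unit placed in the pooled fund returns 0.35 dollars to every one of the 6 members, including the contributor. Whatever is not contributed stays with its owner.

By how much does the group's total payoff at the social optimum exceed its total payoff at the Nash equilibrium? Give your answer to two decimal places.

177.10 dollars

The private return per contributed unit is 0.35 < 1 for everyone, so the Nash equilibrium is zero contribution and the group total is Σ E_j = 47 + 24 + 46 + 8 + 11 + 25 = 161.
Each contributed unit returns 2.100 to the group, so the social optimum is full contribution by everyone: group total = 2.100 × 161 = 338.10.
Efficiency loss = (2.100 − 1) × 161 = 177.10.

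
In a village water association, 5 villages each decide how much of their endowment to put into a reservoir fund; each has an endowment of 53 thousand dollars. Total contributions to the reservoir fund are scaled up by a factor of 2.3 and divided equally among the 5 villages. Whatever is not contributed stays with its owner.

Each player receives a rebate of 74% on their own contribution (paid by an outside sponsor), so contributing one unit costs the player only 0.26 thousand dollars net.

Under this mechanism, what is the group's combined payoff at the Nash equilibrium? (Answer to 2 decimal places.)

With the mechanism, a contributed unit returns (2.3/5) / 0.26 = 1.7692 per unit of net cost to the contributor — now above 1 — so contributing fully is weakly dominant for every player.
At the Nash equilibrium everyone contributes 53. Group total payoff = 5 × (53 × 0.74 + 2.3 × 53) = 805.60.

805.60 thousand dollars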